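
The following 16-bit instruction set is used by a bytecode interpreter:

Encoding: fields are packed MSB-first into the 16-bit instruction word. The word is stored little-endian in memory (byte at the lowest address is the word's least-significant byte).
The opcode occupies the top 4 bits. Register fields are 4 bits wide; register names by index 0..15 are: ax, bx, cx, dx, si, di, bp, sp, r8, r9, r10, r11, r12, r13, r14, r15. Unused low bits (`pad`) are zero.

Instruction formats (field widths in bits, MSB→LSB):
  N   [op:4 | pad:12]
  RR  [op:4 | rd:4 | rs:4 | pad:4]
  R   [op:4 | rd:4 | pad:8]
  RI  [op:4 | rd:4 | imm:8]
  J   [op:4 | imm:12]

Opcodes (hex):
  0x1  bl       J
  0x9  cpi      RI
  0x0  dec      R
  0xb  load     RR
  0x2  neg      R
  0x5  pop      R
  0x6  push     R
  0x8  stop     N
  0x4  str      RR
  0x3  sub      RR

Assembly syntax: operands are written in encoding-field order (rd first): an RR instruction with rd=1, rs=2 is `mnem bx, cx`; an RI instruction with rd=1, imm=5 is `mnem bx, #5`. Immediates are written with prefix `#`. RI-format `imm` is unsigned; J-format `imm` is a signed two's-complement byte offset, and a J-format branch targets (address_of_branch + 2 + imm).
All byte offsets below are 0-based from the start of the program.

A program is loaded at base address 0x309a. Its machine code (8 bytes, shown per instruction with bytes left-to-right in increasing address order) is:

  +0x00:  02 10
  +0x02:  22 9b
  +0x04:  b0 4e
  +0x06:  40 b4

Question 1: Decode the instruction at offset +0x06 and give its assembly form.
load si, si

@+06  little-endian(40 b4) = 0xb440
  top 4b → 0xb → load [RR]
  rd@[11:8]=0x4 ⇒ si
  rs@[7:4]=0x4 ⇒ si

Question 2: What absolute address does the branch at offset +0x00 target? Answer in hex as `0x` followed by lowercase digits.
0x309e

off 0x00: read 02 10 as little → 0x1002
  opcode bits[15:12]=0x1: bl/J
  [11:0] imm=2 = #2
  target = base 0x309a + off 0x00 + 2 + imm 2 = 0x309e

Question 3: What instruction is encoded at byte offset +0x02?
+0x02: 22 9b ⇒ word 0x9b22 (little)
  top 4b → 0x9 → cpi [RI]
  [11:8] rd=11 = r11
  [7:0] imm=34 = #34

cpi r11, #34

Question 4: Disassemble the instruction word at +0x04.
+0x04: b0 4e ⇒ word 0x4eb0 (little)
  top 4b → 0x4 → str [RR]
  rd@[11:8]=0xe ⇒ r14
  rs@[7:4]=0xb ⇒ r11

str r14, r11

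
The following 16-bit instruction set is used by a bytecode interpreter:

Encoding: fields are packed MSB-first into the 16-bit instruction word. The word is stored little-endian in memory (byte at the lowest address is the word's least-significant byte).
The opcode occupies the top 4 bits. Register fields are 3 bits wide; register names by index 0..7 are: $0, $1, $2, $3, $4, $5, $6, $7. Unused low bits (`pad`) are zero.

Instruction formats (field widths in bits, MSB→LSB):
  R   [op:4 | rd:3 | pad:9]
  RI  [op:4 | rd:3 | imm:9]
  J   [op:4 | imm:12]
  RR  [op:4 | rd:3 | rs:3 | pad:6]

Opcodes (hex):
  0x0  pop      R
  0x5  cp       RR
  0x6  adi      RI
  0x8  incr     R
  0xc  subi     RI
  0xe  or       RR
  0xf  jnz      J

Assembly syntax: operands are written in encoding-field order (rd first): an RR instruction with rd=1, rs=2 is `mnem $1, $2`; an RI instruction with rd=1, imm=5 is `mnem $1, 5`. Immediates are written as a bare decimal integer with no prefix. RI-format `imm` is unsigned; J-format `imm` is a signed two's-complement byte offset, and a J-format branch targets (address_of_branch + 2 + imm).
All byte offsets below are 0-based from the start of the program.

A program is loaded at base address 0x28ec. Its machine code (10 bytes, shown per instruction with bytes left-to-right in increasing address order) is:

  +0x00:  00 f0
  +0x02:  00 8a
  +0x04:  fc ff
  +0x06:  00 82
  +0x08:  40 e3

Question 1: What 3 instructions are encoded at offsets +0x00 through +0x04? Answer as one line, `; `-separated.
[00] 00 f0 → 0xf000
  op=0xf000>>12=0xf ⇒ jnz (J)
  imm@[11:0]=0x0 ⇒ 0
[02] 00 8a → 0x8a00
  op=0x8a00>>12=0x8 ⇒ incr (R)
  rd@[11:9]=0x5 ⇒ $5
[04] fc ff → 0xfffc
  op=0xfffc>>12=0xf ⇒ jnz (J)
  imm@[11:0]=0xffc (s12→-4) ⇒ -4

jnz 0; incr $5; jnz -4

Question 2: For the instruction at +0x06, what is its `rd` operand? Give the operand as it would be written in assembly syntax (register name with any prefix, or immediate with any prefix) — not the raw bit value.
$1

[06] 00 82 → 0x8200
  top 4b → 0x8 → incr [R]
  rd@[11:9]=0x1 ⇒ $1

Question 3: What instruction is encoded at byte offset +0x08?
+0x08: 40 e3 ⇒ word 0xe340 (little)
  opcode bits[15:12]=0xe: or/RR
  rd: (w>>9)&0x7=0x1 → $1
  rs: (w>>6)&0x7=0x5 → $5

or $1, $5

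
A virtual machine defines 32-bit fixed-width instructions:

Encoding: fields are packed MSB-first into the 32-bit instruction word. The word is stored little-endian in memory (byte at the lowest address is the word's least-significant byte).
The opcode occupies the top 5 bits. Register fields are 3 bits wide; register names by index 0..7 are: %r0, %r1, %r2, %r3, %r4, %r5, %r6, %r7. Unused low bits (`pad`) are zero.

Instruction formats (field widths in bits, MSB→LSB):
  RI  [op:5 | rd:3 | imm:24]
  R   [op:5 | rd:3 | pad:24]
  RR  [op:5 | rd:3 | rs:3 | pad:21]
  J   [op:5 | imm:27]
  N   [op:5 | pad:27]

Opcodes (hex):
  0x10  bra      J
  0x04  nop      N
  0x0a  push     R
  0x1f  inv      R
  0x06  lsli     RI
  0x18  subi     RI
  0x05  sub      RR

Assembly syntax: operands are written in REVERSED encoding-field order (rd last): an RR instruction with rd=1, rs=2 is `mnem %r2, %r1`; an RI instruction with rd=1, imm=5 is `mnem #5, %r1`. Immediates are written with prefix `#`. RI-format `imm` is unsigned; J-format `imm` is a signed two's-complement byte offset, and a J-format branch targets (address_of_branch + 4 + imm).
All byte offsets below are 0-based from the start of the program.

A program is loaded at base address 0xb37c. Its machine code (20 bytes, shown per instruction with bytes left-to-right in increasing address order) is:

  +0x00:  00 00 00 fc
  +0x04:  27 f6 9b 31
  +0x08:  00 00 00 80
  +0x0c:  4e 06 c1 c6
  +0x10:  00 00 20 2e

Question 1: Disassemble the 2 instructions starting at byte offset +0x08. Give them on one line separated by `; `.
bra #0; subi #12650062, %r6

[08] 00 00 00 80 → 0x80000000
  top 5b → 0x10 → bra [J]
  imm@[26:0]=0x0 ⇒ #0
[0c] 4e 06 c1 c6 → 0xc6c1064e
  top 5b → 0x18 → subi [RI]
  rd@[26:24]=0x6 ⇒ %r6
  imm@[23:0]=0xc1064e ⇒ #12650062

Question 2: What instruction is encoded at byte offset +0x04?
lsli #10221095, %r1

+0x04: 27 f6 9b 31 ⇒ word 0x319bf627 (little)
  op=0x319bf627>>27=0x6 ⇒ lsli (RI)
  rd@[26:24]=0x1 ⇒ %r1
  imm@[23:0]=0x9bf627 ⇒ #10221095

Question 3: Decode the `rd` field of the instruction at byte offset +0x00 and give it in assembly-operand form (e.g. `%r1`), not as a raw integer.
%r4

off 0x00: read 00 00 00 fc as little → 0xfc000000
  top 5b → 0x1f → inv [R]
  rd: (w>>24)&0x7=0x4 → %r4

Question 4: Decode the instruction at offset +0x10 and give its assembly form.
[10] 00 00 20 2e → 0x2e200000
  op=0x2e200000>>27=0x5 ⇒ sub (RR)
  rd: (w>>24)&0x7=0x6 → %r6
  rs: (w>>21)&0x7=0x1 → %r1

sub %r1, %r6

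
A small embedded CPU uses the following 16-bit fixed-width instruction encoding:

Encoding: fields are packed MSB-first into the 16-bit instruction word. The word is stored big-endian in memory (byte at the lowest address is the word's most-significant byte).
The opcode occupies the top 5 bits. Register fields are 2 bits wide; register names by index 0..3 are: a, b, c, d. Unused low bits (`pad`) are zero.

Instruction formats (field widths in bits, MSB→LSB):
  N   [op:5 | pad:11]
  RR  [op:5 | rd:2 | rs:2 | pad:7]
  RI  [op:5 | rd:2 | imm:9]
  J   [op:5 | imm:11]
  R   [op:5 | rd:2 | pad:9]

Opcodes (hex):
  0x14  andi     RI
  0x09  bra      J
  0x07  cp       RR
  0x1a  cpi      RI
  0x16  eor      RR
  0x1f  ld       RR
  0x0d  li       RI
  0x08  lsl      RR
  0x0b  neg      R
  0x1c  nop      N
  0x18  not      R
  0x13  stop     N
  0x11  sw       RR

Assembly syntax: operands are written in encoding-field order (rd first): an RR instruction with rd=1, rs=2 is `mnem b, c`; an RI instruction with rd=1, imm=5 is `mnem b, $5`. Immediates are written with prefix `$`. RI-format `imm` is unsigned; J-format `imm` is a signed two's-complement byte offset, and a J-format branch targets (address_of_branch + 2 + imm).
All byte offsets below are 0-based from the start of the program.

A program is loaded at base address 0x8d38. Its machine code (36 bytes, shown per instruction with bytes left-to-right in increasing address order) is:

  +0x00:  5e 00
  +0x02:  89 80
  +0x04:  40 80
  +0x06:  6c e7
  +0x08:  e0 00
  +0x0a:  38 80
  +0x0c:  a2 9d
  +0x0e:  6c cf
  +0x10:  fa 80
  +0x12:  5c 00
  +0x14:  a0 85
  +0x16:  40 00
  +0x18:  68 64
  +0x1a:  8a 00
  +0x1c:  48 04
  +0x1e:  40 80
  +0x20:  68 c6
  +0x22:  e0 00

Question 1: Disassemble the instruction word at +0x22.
nop

off 0x22: read e0 00 as big → 0xe000
  opcode bits[15:11]=0x1c: nop/N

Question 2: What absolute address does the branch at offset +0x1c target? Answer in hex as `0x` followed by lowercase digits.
[1c] 48 04 → 0x4804
  top 5b → 0x9 → bra [J]
  imm: (w>>0)&0x7ff=0x4 → $4
  target = base 0x8d38 + off 0x1c + 2 + imm 4 = 0x8d5a

0x8d5a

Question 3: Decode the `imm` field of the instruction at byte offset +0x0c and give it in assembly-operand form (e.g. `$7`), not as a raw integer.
$157

off 0x0c: read a2 9d as big → 0xa29d
  top 5b → 0x14 → andi [RI]
  rd@[10:9]=0x1 ⇒ b
  imm@[8:0]=0x9d ⇒ $157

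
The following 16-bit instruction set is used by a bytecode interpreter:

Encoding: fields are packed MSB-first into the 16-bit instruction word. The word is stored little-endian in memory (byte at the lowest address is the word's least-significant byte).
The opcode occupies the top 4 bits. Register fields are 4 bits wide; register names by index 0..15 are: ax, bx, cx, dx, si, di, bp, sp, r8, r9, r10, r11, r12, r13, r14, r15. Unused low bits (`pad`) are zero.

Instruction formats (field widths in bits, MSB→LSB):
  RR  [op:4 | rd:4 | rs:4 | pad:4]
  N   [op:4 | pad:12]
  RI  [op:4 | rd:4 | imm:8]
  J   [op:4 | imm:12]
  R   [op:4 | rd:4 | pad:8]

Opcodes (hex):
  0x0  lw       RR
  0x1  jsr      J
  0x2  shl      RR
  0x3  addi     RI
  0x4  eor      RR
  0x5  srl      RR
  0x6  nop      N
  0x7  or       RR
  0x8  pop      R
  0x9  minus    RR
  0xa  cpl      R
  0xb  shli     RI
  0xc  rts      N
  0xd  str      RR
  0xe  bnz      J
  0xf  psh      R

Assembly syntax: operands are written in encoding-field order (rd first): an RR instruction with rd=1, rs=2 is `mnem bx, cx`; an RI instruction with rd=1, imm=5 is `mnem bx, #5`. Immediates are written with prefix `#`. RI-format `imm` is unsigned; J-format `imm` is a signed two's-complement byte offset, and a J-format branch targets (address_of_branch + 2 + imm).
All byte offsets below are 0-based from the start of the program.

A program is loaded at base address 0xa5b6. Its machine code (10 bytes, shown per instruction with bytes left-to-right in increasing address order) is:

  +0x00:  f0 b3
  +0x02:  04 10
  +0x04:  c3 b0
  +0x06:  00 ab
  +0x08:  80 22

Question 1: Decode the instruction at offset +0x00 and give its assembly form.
shli dx, #240

[00] f0 b3 → 0xb3f0
  op=0xb3f0>>12=0xb ⇒ shli (RI)
  [11:8] rd=3 = dx
  [7:0] imm=240 = #240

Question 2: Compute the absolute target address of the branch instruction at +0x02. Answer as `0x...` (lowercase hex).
0xa5be

[02] 04 10 → 0x1004
  top 4b → 0x1 → jsr [J]
  [11:0] imm=4 = #4
  target = base 0xa5b6 + off 0x02 + 2 + imm 4 = 0xa5be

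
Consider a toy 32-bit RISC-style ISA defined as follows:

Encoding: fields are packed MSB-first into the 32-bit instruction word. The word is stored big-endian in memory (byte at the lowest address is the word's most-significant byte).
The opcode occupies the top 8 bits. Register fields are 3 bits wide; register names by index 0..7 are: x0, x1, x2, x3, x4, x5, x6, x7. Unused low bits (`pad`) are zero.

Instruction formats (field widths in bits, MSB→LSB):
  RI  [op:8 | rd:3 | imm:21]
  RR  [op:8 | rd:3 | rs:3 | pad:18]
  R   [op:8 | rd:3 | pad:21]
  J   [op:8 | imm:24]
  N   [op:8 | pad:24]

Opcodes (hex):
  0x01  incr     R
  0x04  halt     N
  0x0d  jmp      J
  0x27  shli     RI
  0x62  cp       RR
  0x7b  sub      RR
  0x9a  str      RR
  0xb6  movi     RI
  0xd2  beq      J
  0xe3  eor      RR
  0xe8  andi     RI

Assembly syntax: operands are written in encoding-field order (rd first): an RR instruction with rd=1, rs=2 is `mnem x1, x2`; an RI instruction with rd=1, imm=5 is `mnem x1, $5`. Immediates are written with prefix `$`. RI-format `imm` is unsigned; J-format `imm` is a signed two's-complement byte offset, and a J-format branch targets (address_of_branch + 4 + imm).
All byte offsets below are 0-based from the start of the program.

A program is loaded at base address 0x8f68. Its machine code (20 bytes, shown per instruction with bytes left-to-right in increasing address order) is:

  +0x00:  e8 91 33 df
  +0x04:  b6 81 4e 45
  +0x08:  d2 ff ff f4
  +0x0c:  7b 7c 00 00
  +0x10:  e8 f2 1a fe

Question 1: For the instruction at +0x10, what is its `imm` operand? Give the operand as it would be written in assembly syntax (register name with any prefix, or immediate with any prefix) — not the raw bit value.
$1186558

@+10  big-endian(e8 f2 1a fe) = 0xe8f21afe
  op=0xe8f21afe>>24=0xe8 ⇒ andi (RI)
  rd: (w>>21)&0x7=0x7 → x7
  imm: (w>>0)&0x1fffff=0x121afe → $1186558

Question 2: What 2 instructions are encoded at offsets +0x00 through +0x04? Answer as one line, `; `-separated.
@+00  big-endian(e8 91 33 df) = 0xe89133df
  top 8b → 0xe8 → andi [RI]
  [23:21] rd=4 = x4
  [20:0] imm=1127391 = $1127391
@+04  big-endian(b6 81 4e 45) = 0xb6814e45
  top 8b → 0xb6 → movi [RI]
  [23:21] rd=4 = x4
  [20:0] imm=85573 = $85573

andi x4, $1127391; movi x4, $85573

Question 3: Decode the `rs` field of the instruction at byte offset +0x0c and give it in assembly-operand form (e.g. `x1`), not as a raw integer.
@+0c  big-endian(7b 7c 00 00) = 0x7b7c0000
  op=0x7b7c0000>>24=0x7b ⇒ sub (RR)
  rd@[23:21]=0x3 ⇒ x3
  rs@[20:18]=0x7 ⇒ x7

x7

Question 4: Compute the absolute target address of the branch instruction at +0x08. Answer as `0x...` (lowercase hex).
0x8f68

off 0x08: read d2 ff ff f4 as big → 0xd2fffff4
  opcode bits[31:24]=0xd2: beq/J
  imm@[23:0]=0xfffff4 (s24→-12) ⇒ $-12
  target = base 0x8f68 + off 0x08 + 4 + imm -12 = 0x8f68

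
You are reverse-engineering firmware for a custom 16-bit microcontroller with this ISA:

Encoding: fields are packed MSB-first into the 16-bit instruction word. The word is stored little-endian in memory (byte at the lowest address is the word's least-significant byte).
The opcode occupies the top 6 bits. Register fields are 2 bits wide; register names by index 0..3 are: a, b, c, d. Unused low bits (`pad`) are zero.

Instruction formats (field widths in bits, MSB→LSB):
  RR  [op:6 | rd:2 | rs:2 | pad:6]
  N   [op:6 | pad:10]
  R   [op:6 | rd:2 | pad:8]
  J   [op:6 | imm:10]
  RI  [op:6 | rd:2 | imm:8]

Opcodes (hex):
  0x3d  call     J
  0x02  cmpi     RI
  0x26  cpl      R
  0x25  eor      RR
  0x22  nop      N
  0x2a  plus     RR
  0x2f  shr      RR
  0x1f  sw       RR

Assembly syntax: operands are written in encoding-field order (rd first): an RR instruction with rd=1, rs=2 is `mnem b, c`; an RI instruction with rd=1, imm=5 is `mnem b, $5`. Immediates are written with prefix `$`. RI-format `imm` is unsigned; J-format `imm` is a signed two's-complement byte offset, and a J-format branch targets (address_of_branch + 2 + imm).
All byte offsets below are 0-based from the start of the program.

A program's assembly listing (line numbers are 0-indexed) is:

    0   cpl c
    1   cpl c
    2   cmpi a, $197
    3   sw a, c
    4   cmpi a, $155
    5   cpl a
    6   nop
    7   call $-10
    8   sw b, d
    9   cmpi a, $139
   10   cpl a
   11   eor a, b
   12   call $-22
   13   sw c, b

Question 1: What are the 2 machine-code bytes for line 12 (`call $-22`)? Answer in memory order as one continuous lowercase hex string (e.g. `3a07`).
L12: call op=0x3d:6|imm=-22:10 ⇒ 0xf7ea ⇒ little ea f7

eaf7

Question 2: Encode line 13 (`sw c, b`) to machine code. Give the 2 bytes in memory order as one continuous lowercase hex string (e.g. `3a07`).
line 13 (sw): pack op=0x1f:6|rd=2:2|rs=1:2|pad=0:6 = 0x7e40; little→ 40 7e

407e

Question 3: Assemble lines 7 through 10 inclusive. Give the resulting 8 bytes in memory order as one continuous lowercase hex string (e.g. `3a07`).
f6f7c07d8b080098

line 7 (call): pack op=0x3d:6|imm=-10:10 = 0xf7f6; little→ f6 f7
line 8 (sw): pack op=0x1f:6|rd=1:2|rs=3:2|pad=0:6 = 0x7dc0; little→ c0 7d
line 9 (cmpi): pack op=0x2:6|rd=0:2|imm=139:8 = 0x088b; little→ 8b 08
line 10 (cpl): pack op=0x26:6|rd=0:2|pad=0:8 = 0x9800; little→ 00 98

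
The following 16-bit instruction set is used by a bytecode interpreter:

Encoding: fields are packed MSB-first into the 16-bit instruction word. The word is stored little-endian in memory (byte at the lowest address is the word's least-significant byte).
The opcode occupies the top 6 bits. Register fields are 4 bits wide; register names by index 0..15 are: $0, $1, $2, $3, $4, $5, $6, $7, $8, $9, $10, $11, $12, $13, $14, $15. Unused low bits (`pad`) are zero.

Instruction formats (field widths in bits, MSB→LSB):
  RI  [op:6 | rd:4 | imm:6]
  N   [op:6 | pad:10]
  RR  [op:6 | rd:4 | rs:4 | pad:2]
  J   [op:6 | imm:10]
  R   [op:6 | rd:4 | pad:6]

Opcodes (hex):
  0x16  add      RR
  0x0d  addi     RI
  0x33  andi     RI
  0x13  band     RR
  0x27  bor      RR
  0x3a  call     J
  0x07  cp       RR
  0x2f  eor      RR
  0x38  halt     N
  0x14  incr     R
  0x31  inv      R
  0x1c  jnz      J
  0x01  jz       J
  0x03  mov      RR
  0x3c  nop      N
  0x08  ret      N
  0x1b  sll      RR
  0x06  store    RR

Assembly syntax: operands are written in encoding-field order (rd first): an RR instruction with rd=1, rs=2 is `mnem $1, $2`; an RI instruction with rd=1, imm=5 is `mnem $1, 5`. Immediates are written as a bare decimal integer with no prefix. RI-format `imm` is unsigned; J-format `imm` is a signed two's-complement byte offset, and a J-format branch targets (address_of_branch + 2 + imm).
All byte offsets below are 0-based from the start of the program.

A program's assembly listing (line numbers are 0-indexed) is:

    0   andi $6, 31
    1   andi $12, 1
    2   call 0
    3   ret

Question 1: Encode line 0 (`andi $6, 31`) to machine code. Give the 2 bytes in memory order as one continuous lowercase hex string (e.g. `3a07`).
0. andi fields op=0x33:6|rd=6:4|imm=31:6 → word cd9fh → 9f cd

9fcd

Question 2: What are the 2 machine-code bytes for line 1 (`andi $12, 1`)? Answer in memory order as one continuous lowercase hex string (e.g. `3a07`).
L1: andi op=0x33:6|rd=12:4|imm=1:6 ⇒ 0xcf01 ⇒ little 01 cf

01cf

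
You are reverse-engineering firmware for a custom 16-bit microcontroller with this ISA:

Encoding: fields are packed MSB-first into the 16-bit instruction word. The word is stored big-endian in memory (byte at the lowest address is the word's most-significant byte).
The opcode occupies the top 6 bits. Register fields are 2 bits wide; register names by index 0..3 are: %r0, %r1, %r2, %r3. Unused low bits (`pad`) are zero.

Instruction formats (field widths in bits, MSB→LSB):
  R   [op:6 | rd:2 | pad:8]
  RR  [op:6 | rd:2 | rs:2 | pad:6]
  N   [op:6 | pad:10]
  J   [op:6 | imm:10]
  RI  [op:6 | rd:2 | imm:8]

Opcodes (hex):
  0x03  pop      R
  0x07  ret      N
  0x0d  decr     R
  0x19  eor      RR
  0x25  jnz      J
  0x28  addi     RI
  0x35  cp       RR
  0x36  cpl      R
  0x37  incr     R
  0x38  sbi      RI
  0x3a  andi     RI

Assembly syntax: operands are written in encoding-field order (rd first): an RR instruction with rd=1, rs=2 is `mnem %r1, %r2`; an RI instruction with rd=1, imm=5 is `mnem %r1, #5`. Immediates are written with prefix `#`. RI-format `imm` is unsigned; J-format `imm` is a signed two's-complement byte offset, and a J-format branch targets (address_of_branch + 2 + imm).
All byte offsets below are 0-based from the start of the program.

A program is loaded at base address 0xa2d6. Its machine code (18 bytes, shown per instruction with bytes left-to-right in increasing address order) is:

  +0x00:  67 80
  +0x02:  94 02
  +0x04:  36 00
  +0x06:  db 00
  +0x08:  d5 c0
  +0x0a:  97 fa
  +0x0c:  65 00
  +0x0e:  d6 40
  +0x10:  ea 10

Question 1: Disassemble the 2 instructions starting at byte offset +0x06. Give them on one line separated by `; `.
cpl %r3; cp %r1, %r3

+0x06: db 00 ⇒ word 0xdb00 (big)
  op=0xdb00>>10=0x36 ⇒ cpl (R)
  rd@[9:8]=0x3 ⇒ %r3
+0x08: d5 c0 ⇒ word 0xd5c0 (big)
  op=0xd5c0>>10=0x35 ⇒ cp (RR)
  rd@[9:8]=0x1 ⇒ %r1
  rs@[7:6]=0x3 ⇒ %r3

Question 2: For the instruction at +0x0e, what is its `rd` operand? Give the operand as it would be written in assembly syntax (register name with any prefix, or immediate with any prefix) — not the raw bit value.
%r2

+0x0e: d6 40 ⇒ word 0xd640 (big)
  top 6b → 0x35 → cp [RR]
  rd: (w>>8)&0x3=0x2 → %r2
  rs: (w>>6)&0x3=0x1 → %r1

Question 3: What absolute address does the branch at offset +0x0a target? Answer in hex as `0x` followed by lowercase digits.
0xa2dc

@+0a  big-endian(97 fa) = 0x97fa
  op=0x97fa>>10=0x25 ⇒ jnz (J)
  imm@[9:0]=0x3fa (s10→-6) ⇒ #-6
  target = base 0xa2d6 + off 0x0a + 2 + imm -6 = 0xa2dc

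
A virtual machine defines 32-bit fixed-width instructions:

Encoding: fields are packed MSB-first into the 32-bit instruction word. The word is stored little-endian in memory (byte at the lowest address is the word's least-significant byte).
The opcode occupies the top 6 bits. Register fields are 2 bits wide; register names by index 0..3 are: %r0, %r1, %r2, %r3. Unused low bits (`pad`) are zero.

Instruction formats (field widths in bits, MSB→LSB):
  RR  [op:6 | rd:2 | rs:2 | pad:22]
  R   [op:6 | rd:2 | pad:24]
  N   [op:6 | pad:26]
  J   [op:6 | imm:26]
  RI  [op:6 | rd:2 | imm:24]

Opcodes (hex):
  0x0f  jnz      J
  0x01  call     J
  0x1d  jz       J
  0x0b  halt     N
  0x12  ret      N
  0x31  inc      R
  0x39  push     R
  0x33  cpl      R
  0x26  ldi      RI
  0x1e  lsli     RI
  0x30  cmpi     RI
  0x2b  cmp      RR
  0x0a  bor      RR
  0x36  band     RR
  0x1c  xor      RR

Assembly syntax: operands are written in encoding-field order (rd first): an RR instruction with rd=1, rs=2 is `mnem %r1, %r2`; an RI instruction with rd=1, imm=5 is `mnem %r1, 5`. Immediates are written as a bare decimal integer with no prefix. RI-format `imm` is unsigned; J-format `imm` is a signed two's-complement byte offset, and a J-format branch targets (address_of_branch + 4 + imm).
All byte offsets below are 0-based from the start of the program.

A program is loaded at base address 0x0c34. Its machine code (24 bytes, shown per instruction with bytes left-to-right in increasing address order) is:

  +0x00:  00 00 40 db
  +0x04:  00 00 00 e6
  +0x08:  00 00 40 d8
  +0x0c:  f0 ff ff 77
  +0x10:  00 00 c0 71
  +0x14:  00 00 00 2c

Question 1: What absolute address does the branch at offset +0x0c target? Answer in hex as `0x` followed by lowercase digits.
0x0c34

+0x0c: f0 ff ff 77 ⇒ word 0x77fffff0 (little)
  opcode bits[31:26]=0x1d: jz/J
  [25:0] imm=67108848 (s26→-16) = -16
  target = base 0x0c34 + off 0x0c + 4 + imm -16 = 0x0c34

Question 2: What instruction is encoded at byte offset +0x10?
xor %r1, %r3

@+10  little-endian(00 00 c0 71) = 0x71c00000
  top 6b → 0x1c → xor [RR]
  rd@[25:24]=0x1 ⇒ %r1
  rs@[23:22]=0x3 ⇒ %r3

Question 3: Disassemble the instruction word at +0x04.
push %r2

[04] 00 00 00 e6 → 0xe6000000
  opcode bits[31:26]=0x39: push/R
  rd: (w>>24)&0x3=0x2 → %r2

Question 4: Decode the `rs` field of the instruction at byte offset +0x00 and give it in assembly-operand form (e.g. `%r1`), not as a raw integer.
%r1

+0x00: 00 00 40 db ⇒ word 0xdb400000 (little)
  top 6b → 0x36 → band [RR]
  [25:24] rd=3 = %r3
  [23:22] rs=1 = %r1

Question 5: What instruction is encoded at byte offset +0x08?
+0x08: 00 00 40 d8 ⇒ word 0xd8400000 (little)
  opcode bits[31:26]=0x36: band/RR
  [25:24] rd=0 = %r0
  [23:22] rs=1 = %r1

band %r0, %r1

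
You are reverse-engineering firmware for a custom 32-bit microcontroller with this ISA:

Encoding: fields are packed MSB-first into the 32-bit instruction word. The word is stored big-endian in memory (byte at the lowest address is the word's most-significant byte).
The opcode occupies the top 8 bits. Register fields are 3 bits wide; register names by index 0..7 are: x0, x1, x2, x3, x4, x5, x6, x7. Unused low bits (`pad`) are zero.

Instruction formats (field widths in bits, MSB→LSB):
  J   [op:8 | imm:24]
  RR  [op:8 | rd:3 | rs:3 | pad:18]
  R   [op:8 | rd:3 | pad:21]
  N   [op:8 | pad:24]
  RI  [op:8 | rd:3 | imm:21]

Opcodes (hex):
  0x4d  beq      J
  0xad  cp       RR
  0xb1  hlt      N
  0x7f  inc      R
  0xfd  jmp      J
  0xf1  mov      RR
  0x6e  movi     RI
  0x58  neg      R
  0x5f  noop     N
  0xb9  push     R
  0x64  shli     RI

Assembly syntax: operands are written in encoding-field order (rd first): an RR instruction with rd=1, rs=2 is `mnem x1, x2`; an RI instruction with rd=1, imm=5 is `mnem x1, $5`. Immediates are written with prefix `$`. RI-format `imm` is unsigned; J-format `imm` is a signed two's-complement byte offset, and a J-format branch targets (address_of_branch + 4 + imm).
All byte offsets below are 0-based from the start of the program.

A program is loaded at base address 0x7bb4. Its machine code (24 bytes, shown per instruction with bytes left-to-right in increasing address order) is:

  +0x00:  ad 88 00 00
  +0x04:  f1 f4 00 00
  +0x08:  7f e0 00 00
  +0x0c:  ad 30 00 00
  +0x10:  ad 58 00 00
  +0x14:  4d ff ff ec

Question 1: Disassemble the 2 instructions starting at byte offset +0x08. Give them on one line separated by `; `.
[08] 7f e0 00 00 → 0x7fe00000
  op=0x7fe00000>>24=0x7f ⇒ inc (R)
  rd@[23:21]=0x7 ⇒ x7
[0c] ad 30 00 00 → 0xad300000
  op=0xad300000>>24=0xad ⇒ cp (RR)
  rd@[23:21]=0x1 ⇒ x1
  rs@[20:18]=0x4 ⇒ x4

inc x7; cp x1, x4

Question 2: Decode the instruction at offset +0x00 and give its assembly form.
[00] ad 88 00 00 → 0xad880000
  opcode bits[31:24]=0xad: cp/RR
  rd: (w>>21)&0x7=0x4 → x4
  rs: (w>>18)&0x7=0x2 → x2

cp x4, x2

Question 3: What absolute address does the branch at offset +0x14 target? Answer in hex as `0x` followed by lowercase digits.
0x7bb8

@+14  big-endian(4d ff ff ec) = 0x4dffffec
  op=0x4dffffec>>24=0x4d ⇒ beq (J)
  imm@[23:0]=0xffffec (s24→-20) ⇒ $-20
  target = base 0x7bb4 + off 0x14 + 4 + imm -20 = 0x7bb8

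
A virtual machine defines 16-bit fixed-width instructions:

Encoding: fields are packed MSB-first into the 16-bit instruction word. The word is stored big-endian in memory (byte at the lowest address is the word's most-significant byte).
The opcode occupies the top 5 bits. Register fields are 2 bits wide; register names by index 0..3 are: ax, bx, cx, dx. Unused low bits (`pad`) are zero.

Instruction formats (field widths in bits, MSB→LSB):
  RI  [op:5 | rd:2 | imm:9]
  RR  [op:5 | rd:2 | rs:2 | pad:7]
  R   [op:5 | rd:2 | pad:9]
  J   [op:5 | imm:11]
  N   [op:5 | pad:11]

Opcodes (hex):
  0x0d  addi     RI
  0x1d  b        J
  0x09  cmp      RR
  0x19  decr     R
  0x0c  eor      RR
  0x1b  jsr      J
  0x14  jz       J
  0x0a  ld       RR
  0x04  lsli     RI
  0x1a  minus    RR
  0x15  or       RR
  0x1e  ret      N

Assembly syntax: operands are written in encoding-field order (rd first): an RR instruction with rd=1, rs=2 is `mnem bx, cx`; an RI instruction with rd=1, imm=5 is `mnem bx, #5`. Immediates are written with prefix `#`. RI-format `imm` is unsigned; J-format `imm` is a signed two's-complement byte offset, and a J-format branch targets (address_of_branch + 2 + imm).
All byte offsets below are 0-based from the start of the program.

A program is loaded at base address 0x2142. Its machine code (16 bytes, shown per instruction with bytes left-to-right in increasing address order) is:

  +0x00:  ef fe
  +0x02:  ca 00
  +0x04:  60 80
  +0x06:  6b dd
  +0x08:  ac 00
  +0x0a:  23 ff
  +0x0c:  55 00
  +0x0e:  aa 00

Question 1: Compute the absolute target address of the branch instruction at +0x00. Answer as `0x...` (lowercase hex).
+0x00: ef fe ⇒ word 0xeffe (big)
  opcode bits[15:11]=0x1d: b/J
  imm: (w>>0)&0x7ff=0x7fe (s11→-2) → #-2
  target = base 0x2142 + off 0x00 + 2 + imm -2 = 0x2142

0x2142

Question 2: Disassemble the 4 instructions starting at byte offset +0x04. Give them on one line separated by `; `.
eor ax, bx; addi bx, #477; or cx, ax; lsli bx, #511

+0x04: 60 80 ⇒ word 0x6080 (big)
  op=0x6080>>11=0xc ⇒ eor (RR)
  rd: (w>>9)&0x3=0x0 → ax
  rs: (w>>7)&0x3=0x1 → bx
+0x06: 6b dd ⇒ word 0x6bdd (big)
  op=0x6bdd>>11=0xd ⇒ addi (RI)
  rd: (w>>9)&0x3=0x1 → bx
  imm: (w>>0)&0x1ff=0x1dd → #477
+0x08: ac 00 ⇒ word 0xac00 (big)
  op=0xac00>>11=0x15 ⇒ or (RR)
  rd: (w>>9)&0x3=0x2 → cx
  rs: (w>>7)&0x3=0x0 → ax
+0x0a: 23 ff ⇒ word 0x23ff (big)
  op=0x23ff>>11=0x4 ⇒ lsli (RI)
  rd: (w>>9)&0x3=0x1 → bx
  imm: (w>>0)&0x1ff=0x1ff → #511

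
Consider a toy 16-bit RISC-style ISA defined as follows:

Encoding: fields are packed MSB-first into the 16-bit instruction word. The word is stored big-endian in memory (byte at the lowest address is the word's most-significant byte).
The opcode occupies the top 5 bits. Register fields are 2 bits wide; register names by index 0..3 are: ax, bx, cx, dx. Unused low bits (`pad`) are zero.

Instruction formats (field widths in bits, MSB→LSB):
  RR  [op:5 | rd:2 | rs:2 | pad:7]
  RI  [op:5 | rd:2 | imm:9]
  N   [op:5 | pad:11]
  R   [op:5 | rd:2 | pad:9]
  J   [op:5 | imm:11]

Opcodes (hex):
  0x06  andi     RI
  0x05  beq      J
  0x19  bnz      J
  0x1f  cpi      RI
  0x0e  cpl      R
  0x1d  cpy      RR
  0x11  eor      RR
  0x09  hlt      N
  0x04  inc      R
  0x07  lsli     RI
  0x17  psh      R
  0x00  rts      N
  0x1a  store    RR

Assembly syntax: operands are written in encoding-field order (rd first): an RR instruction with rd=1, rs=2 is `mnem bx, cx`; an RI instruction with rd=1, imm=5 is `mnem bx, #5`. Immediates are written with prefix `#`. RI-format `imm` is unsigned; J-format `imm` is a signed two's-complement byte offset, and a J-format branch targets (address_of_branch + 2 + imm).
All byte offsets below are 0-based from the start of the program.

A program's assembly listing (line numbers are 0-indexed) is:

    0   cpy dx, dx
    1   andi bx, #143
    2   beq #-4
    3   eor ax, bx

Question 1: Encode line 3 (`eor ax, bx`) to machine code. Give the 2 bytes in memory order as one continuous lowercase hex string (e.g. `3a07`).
line 3 (eor): pack op=0x11:5|rd=0:2|rs=1:2|pad=0:7 = 0x8880; big→ 88 80

8880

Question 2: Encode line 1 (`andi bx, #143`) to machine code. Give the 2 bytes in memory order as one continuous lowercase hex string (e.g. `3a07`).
L1: andi op=0x6:5|rd=1:2|imm=143:9 ⇒ 0x328f ⇒ big 32 8f

328f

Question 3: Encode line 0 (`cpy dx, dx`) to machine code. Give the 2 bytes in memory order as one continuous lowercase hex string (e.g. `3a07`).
L0: cpy op=0x1d:5|rd=3:2|rs=3:2|pad=0:7 ⇒ 0xef80 ⇒ big ef 80

ef80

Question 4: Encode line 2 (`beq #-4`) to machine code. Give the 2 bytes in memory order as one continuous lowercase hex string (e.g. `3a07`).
2. beq fields op=0x5:5|imm=-4:11 → word 2ffch → 2f fc

2ffc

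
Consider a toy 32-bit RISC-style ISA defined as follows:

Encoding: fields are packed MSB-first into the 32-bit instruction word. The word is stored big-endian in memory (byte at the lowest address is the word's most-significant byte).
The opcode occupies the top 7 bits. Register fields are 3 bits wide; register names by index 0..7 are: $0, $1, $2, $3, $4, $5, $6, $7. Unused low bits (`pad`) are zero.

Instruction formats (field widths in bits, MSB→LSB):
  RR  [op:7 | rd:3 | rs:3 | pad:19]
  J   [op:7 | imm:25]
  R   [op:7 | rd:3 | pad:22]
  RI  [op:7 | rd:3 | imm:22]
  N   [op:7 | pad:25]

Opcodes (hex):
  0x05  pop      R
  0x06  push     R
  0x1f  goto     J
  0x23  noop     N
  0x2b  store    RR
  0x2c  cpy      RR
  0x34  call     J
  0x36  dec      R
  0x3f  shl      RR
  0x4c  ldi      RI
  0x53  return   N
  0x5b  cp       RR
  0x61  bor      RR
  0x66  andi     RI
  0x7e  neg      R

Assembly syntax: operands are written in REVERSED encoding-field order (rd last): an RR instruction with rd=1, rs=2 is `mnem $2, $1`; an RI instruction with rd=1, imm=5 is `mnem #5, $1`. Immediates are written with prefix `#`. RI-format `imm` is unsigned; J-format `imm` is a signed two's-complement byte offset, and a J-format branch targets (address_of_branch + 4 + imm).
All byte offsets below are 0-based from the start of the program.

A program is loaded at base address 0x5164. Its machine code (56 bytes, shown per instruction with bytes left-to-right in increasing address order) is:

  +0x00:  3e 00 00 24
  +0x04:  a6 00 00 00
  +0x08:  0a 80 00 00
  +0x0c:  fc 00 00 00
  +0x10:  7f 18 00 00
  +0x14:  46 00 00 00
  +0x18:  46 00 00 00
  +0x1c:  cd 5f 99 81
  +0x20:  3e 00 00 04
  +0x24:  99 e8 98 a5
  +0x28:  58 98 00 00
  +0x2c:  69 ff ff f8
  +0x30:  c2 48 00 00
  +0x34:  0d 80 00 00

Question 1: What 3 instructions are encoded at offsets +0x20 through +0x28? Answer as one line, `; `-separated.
goto #4; ldi #2660517, $7; cpy $3, $2

@+20  big-endian(3e 00 00 04) = 0x3e000004
  top 7b → 0x1f → goto [J]
  [24:0] imm=4 = #4
@+24  big-endian(99 e8 98 a5) = 0x99e898a5
  top 7b → 0x4c → ldi [RI]
  [24:22] rd=7 = $7
  [21:0] imm=2660517 = #2660517
@+28  big-endian(58 98 00 00) = 0x58980000
  top 7b → 0x2c → cpy [RR]
  [24:22] rd=2 = $2
  [21:19] rs=3 = $3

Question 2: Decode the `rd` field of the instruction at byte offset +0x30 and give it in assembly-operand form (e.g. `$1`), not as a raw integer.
$1

+0x30: c2 48 00 00 ⇒ word 0xc2480000 (big)
  top 7b → 0x61 → bor [RR]
  rd: (w>>22)&0x7=0x1 → $1
  rs: (w>>19)&0x7=0x1 → $1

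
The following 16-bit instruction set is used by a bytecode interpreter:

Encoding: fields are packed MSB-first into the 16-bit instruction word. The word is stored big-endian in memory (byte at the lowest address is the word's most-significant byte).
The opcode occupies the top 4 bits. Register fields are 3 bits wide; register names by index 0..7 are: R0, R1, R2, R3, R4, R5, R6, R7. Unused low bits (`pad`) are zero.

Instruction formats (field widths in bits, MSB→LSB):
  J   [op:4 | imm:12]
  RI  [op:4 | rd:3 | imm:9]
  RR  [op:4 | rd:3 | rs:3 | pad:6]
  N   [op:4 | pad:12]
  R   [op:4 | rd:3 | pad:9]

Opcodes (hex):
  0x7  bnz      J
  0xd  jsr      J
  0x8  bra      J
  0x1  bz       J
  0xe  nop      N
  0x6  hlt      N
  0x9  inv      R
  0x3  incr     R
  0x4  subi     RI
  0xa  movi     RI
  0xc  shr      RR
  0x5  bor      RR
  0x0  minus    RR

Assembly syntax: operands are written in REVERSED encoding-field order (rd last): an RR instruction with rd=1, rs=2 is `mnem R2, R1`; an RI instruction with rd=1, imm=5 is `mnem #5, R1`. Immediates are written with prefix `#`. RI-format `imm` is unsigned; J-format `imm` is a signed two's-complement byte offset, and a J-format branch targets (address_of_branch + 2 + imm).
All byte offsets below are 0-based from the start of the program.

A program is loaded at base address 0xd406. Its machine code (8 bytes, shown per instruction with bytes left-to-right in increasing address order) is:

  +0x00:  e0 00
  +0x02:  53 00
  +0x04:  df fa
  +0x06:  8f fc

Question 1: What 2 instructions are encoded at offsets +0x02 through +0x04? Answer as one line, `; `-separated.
bor R4, R1; jsr #-6

[02] 53 00 → 0x5300
  opcode bits[15:12]=0x5: bor/RR
  rd: (w>>9)&0x7=0x1 → R1
  rs: (w>>6)&0x7=0x4 → R4
[04] df fa → 0xdffa
  opcode bits[15:12]=0xd: jsr/J
  imm: (w>>0)&0xfff=0xffa (s12→-6) → #-6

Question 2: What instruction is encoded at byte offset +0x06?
@+06  big-endian(8f fc) = 0x8ffc
  opcode bits[15:12]=0x8: bra/J
  imm@[11:0]=0xffc (s12→-4) ⇒ #-4

bra #-4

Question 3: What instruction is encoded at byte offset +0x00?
off 0x00: read e0 00 as big → 0xe000
  opcode bits[15:12]=0xe: nop/N

nop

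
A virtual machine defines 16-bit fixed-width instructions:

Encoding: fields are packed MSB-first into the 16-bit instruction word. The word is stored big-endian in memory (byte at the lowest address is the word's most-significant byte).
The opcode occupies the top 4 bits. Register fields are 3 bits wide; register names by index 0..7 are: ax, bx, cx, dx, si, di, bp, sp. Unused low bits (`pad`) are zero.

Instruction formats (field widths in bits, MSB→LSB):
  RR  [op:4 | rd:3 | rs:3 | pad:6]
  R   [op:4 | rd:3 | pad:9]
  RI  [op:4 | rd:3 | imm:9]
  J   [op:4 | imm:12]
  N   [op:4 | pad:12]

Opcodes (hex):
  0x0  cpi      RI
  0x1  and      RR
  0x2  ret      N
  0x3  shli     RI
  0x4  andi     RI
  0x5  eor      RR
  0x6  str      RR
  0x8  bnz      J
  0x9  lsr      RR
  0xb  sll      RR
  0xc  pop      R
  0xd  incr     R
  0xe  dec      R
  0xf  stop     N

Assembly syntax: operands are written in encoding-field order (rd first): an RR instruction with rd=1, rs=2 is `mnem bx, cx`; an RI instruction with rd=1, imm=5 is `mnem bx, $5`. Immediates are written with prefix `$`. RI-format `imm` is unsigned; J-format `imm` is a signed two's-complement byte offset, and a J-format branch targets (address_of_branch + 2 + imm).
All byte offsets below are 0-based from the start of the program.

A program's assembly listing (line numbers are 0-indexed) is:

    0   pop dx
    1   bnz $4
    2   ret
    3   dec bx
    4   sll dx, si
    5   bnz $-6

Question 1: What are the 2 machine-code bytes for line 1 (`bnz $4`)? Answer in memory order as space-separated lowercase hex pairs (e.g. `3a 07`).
line 1 (bnz): pack op=0x8:4|imm=4:12 = 0x8004; big→ 80 04

80 04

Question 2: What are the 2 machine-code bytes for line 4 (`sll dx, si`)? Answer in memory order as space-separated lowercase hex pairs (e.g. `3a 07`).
b7 00

4. sll fields op=0xb:4|rd=3:3|rs=4:3|pad=0:6 → word b700h → b7 00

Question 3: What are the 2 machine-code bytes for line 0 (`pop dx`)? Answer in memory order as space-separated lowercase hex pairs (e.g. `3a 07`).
0. pop fields op=0xc:4|rd=3:3|pad=0:9 → word c600h → c6 00

c6 00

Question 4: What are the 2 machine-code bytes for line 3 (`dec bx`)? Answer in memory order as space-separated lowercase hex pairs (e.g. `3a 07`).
e2 00

line 3 (dec): pack op=0xe:4|rd=1:3|pad=0:9 = 0xe200; big→ e2 00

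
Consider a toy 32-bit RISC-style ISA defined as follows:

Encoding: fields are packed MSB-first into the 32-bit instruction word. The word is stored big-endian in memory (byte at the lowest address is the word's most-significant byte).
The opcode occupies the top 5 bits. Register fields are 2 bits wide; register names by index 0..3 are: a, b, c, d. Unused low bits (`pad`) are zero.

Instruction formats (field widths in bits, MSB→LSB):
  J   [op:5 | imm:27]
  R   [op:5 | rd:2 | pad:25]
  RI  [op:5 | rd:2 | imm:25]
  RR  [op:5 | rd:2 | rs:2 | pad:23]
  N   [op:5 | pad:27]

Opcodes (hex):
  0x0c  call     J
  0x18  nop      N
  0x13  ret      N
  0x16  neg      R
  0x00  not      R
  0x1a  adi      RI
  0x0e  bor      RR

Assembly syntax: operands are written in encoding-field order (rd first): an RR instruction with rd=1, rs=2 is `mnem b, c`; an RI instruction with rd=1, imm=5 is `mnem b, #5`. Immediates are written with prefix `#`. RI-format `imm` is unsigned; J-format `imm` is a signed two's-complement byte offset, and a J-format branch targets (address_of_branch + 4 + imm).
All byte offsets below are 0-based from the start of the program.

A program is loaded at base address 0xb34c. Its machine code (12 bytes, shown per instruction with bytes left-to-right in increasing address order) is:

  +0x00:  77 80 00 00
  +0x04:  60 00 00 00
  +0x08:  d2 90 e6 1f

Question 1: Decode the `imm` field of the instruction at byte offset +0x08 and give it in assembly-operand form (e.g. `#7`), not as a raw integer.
#9496095

+0x08: d2 90 e6 1f ⇒ word 0xd290e61f (big)
  top 5b → 0x1a → adi [RI]
  [26:25] rd=1 = b
  [24:0] imm=9496095 = #9496095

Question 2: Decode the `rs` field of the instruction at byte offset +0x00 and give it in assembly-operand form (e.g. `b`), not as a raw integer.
d

off 0x00: read 77 80 00 00 as big → 0x77800000
  op=0x77800000>>27=0xe ⇒ bor (RR)
  rd@[26:25]=0x3 ⇒ d
  rs@[24:23]=0x3 ⇒ d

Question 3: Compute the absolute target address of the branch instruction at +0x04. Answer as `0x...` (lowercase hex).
0xb354

+0x04: 60 00 00 00 ⇒ word 0x60000000 (big)
  top 5b → 0xc → call [J]
  [26:0] imm=0 = #0
  target = base 0xb34c + off 0x04 + 4 + imm 0 = 0xb354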